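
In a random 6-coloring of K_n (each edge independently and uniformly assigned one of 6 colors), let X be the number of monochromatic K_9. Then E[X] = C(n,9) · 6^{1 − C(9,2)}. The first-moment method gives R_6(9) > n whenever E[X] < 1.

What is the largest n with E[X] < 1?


We need C(n, 9) · 6^{1 − 36} < 1, i.e. C(n, 9) < 6^{36 − 1} = 1719070799748422591028658176.
Check values of n near the boundary:
  n = 4404: C(4404, 9) = 1703375445537161676647015880; 1703375445537161676647015880 < 1719070799748422591028658176? YES
  n = 4405: C(4405, 9) = 1706862792900636302463627150; 1706862792900636302463627150 < 1719070799748422591028658176? YES
  n = 4406: C(4406, 9) = 1710356485221788389505285700; 1710356485221788389505285700 < 1719070799748422591028658176? YES
  n = 4407: C(4407, 9) = 1713856532599459170657070050; 1713856532599459170657070050 < 1719070799748422591028658176? YES
  n = 4408: C(4408, 9) = 1717362945146264156457459600; 1717362945146264156457459600 < 1719070799748422591028658176? YES
  n = 4409: C(4409, 9) = 1720875732988608787686577131; 1720875732988608787686577131 < 1719070799748422591028658176? NO
  n = 4410: C(4410, 9) = 1724394906266704102180823710; 1724394906266704102180823710 < 1719070799748422591028658176? NO
The largest n with C(n, 9) < 1719070799748422591028658176 is n = 4408 (where E[X] = 35778394690547169926197075/35813974994758803979763712 ≈ 0.99901). Hence R_6(9) > 4408, i.e. R_6(9) ≥ 4409.

Largest n = 4408; hence R_6(9) > 4408.


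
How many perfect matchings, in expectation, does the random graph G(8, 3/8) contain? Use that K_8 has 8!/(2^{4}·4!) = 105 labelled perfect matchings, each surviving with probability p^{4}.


K_8 has 8!/(2^{4}·4!) = 105 labelled perfect matchings.
For each such perfect matching H, let X_H = 1 if all 4 edges of H are present in G. Then P[X_H = 1] = p^{4} = (3/8)^{4} = 81/4096.
Summing the indicators: E[X] = Σ_H E[X_H] = 105 · p^{4} = 105 · 81/4096 = 8505/4096.
Numerically: E[X] ≈ 2.08.

E[X] = 105 · (3/8)^{4} = 8505/4096 ≈ 2.08.


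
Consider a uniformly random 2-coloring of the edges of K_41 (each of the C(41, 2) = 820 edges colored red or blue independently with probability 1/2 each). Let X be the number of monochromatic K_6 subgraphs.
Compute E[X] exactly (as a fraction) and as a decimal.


Let X = Σ_S X_S over the C(41, 6) = 4496388 subsets S of size 6, where X_S = 1 if the K_6 on S is monochromatic.
For a fixed S, the K_6 on S has C(6, 2) = 15 edges. P[all 15 edges red] = (1/2)^15, and likewise for blue, so P[monochromatic] = 2·(1/2)^15 = 2^{1 − 15} = 1/16384.
Summing: E[X] = C(41, 6) · 2^{1 − 15} = 4496388 · 1/16384 = 1124097/4096.
Numerically: E[X] ≈ 274.437744.

E[X] = C(41,6)·2^(1−C(6,2)) = 1124097/4096 ≈ 274.437744.


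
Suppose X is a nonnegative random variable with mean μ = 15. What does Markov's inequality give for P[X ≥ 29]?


μ = E[X] = 15, a = 29.
Markov: P[X ≥ 29] ≤ μ/a = (15)/29 = 15/29.
Numerically: ≈ 0.517241.
(Since a = 29 > μ = 15.000000, the bound 15/29 is < 1 and informative.)

P[X ≥ 29] ≤ 15/29 ≈ 0.517241.


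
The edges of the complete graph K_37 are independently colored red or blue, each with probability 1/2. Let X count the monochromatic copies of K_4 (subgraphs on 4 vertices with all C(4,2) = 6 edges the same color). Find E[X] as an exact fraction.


Let X = Σ_S X_S over the C(37, 4) = 66045 subsets S of size 4, where X_S = 1 if the K_4 on S is monochromatic.
For a fixed S, the K_4 on S has C(4, 2) = 6 edges. P[all 6 edges red] = (1/2)^6, and likewise for blue, so P[monochromatic] = 2·(1/2)^6 = 2^{1 − 6} = 1/32.
Summing: E[X] = C(37, 4) · 2^{1 − 6} = 66045 · 1/32 = 66045/32.
Numerically: E[X] ≈ 2063.906.

E[X] = C(37,4)·2^(1−C(4,2)) = 66045/32 ≈ 2063.906.


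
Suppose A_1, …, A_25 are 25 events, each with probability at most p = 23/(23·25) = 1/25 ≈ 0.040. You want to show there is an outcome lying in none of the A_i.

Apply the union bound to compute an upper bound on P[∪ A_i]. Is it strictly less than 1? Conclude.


Union bound: P[∪_{i=1}^{25} A_i] ≤ Σ_i P[A_i] ≤ 25·p = 25·(1/25) = 1.
Numerically: 1 ≈ 1.000.
Is 1 < 1? NO.
Since the bound 1 is ≥ 1, the union bound is uninformative here; it does NOT by itself certify existence.

25·p = 1 ≈ 1.000; existence NOT certified by the union bound.


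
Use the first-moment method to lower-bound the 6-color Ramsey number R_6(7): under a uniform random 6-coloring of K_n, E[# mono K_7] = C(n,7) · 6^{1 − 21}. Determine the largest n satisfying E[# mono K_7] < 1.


We need C(n, 7) · 6^{1 − 21} < 1, i.e. C(n, 7) < 6^{21 − 1} = 3656158440062976.
Check values of n near the boundary:
  n = 563: C(563, 7) = 3426622515769596; 3426622515769596 < 3656158440062976? YES
  n = 564: C(564, 7) = 3469685994423792; 3469685994423792 < 3656158440062976? YES
  n = 565: C(565, 7) = 3513212521235560; 3513212521235560 < 3656158440062976? YES
  n = 566: C(566, 7) = 3557206237959440; 3557206237959440 < 3656158440062976? YES
  n = 567: C(567, 7) = 3601671315933933; 3601671315933933 < 3656158440062976? YES
  n = 568: C(568, 7) = 3646611956239704; 3646611956239704 < 3656158440062976? YES
  n = 569: C(569, 7) = 3692032389858348; 3692032389858348 < 3656158440062976? NO
The largest n with C(n, 7) < 3656158440062976 is n = 568 (where E[X] = 16882462760369/16926659444736 ≈ 0.9973889). Hence R_6(7) > 568, i.e. R_6(7) ≥ 569.

Largest n = 568; hence R_6(7) > 568.


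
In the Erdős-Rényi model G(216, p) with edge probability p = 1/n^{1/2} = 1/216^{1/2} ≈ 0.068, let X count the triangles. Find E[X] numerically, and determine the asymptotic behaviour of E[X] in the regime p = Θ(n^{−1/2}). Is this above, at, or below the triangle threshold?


Number of potential triangles: C(216, 3) = 1656360.
Each occurs with probability p³ ≈ (0.068)³ ≈ 3.15006e-04.
By linearity: E[X] = C(216, 3)·p³ ≈ 1656360 · 3.15006e-04 ≈ 521.764.
Since α = 1/2 < 1, p = c/n^{1/2} ≫ 1/n is above the triangle threshold p ~ 1/n. Asymptotically E[X] ~ (c³/6)·n^{3(1−α)} = (1³/6)·n^{1.5} → ∞; triangles are abundant w.h.p.

E[X] ≈ 521.764; in regime p = Θ(1/n^{1/2}) E[X] diverges (above the triangle threshold p ~ 1/n).


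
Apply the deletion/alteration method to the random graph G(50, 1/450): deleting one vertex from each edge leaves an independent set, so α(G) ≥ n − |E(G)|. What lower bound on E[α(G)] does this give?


E[|E(G)|] = C(50, 2)·p = 1225 · (1/450) = 49/18.
E[α(G)] ≥ n − E[|E(G)|] = 50 − 49/18 = 851/18.
Numerically: ≈ 47.27778.
(This is only a lower bound; the true E[α(G)] may be larger.)

E[α(G)] ≥ 851/18 ≈ 47.27778.


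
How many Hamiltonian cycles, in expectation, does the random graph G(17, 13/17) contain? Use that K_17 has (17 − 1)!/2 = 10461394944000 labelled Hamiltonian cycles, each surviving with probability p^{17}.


K_17 has (17 − 1)!/2 = 10461394944000 labelled Hamiltonian cycles.
For each such Hamiltonian cycle H, let X_H = 1 if all 17 edges of H are present in G. Then P[X_H = 1] = p^{17} = (13/17)^{17} = 8650415919381337933/827240261886336764177.
By linearity: E[X] = Σ_H E[X_H] = 10461394944000 · p^{17} = 10461394944000 · 8650415919381337933/827240261886336764177 = 90495417362513040260241610752000/827240261886336764177.
Numerically: E[X] ≈ 1.09394e+11.

E[X] = 10461394944000 · (13/17)^{17} = 90495417362513040260241610752000/827240261886336764177 ≈ 1.09394e+11.


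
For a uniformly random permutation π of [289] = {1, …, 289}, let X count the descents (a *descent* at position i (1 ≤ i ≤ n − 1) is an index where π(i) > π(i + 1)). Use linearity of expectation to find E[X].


Write X = Σ X_I over i = 1, …, 288, with X_I the indicator of one descent.
There are 288 indicators.
For each fixed i, the pair (π(i), π(i+1)) is a uniformly random ordered pair of distinct values from {1, …, 289}; by symmetry P[π(i) > π(i+1)] = 1/2.
By linearity: E[X] = 288 · (1/2) = (289 − 1) · (1/2) = 144 ≈ 144.000000.

E[X] = 144 = 144.000000.


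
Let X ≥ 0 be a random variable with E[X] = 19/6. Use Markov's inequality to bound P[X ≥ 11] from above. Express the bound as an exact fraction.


μ = E[X] = 19/6, a = 11.
Markov: P[X ≥ 11] ≤ μ/a = (19/6)/11 = 19/66.
Numerically: ≈ 0.2879.
(Since a = 11 > μ = 3.1667, the bound 19/66 is < 1 and informative.)

P[X ≥ 11] ≤ 19/66 ≈ 0.2879.


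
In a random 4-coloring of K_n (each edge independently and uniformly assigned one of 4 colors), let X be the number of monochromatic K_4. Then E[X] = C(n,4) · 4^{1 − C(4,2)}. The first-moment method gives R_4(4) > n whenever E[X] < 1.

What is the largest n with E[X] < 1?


We need C(n, 4) · 4^{1 − 6} < 1, i.e. C(n, 4) < 4^{6 − 1} = 1024.
Check values of n near the boundary:
  n = 12: C(12, 4) = 495; 495 < 1024? YES
  n = 13: C(13, 4) = 715; 715 < 1024? YES
  n = 14: C(14, 4) = 1001; 1001 < 1024? YES
  n = 15: C(15, 4) = 1365; 1365 < 1024? NO
  n = 16: C(16, 4) = 1820; 1820 < 1024? NO
The largest n with C(n, 4) < 1024 is n = 14 (where E[X] = 1001/1024 ≈ 0.9775). Hence R_4(4) > 14, i.e. R_4(4) ≥ 15.

Largest n = 14; hence R_4(4) > 14.


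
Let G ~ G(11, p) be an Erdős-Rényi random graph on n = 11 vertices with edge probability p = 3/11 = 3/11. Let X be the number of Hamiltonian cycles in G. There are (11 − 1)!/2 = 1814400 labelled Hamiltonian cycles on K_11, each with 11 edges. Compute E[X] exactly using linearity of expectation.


K_11 has (11 − 1)!/2 = 1814400 labelled Hamiltonian cycles.
For each such Hamiltonian cycle H, let X_H = 1 if all 11 edges of H are present in G. Then P[X_H = 1] = p^{11} = (3/11)^{11} = 177147/285311670611.
By linearity: E[X] = Σ_H E[X_H] = 1814400 · p^{11} = 1814400 · 177147/285311670611 = 321415516800/285311670611.
Numerically: E[X] ≈ 1.12654.

E[X] = 1814400 · (3/11)^{11} = 321415516800/285311670611 ≈ 1.12654.


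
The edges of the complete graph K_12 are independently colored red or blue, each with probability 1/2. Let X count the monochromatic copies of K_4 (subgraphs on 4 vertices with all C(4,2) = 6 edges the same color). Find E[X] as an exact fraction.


Let X = Σ_S X_S over the C(12, 4) = 495 subsets S of size 4, where X_S = 1 if the K_4 on S is monochromatic.
For a fixed S, the K_4 on S has C(4, 2) = 6 edges. P[all 6 edges red] = (1/2)^6, and likewise for blue, so P[monochromatic] = 2·(1/2)^6 = 2^{1 − 6} = 1/32.
Summing: E[X] = C(12, 4) · 2^{1 − 6} = 495 · 1/32 = 495/32.
Numerically: E[X] ≈ 15.469.

E[X] = C(12,4)·2^(1−C(4,2)) = 495/32 ≈ 15.469.


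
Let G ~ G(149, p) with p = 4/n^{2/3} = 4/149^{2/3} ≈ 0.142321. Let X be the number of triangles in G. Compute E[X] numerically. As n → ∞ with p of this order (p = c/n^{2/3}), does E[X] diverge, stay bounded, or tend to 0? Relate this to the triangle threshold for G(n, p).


Number of potential triangles: C(149, 3) = 540274.
Each occurs with probability p³ ≈ (0.142321)³ ≈ 2.88275303e-03.
By linearity: E[X] = C(149, 3)·p³ ≈ 540274 · 2.88275303e-03 ≈ 1557.476510.
Since α = 2/3 < 1, p = c/n^{2/3} ≫ 1/n is above the triangle threshold p ~ 1/n. Asymptotically E[X] ~ (c³/6)·n^{3(1−α)} = (4³/6)·n^{1} → ∞; triangles are abundant w.h.p.

E[X] ≈ 1557.476510; in regime p = Θ(1/n^{2/3}) E[X] diverges (above the triangle threshold p ~ 1/n).


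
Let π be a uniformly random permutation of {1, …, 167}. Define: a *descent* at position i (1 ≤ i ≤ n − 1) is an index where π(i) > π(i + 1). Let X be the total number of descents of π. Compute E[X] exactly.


Write X = Σ X_I over i = 1, …, 166, with X_I the indicator of one descent.
There are 166 indicators.
For each fixed i, the pair (π(i), π(i+1)) is a uniformly random ordered pair of distinct values from {1, …, 167}; by symmetry P[π(i) > π(i+1)] = 1/2.
By linearity: E[X] = 166 · (1/2) = (167 − 1) · (1/2) = 83 ≈ 83.000.

E[X] = 83 = 83.000.


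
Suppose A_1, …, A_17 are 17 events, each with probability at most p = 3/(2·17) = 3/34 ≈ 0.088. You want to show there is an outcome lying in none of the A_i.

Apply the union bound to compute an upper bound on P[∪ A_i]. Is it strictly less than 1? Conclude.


Union bound: P[∪_{i=1}^{17} A_i] ≤ Σ_i P[A_i] ≤ 17·p = 17·(3/34) = 3/2.
Numerically: 3/2 ≈ 1.500.
Is 3/2 < 1? NO.
Since the bound 3/2 is ≥ 1, the union bound is uninformative here; it does NOT by itself certify existence.

17·p = 3/2 ≈ 1.500; existence NOT certified by the union bound.


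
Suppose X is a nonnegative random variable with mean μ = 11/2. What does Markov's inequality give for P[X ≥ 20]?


μ = E[X] = 11/2, a = 20.
Markov: P[X ≥ 20] ≤ μ/a = (11/2)/20 = 11/40.
Numerically: ≈ 0.2750.
(Since a = 20 > μ = 5.5000, the bound 11/40 is < 1 and informative.)

P[X ≥ 20] ≤ 11/40 ≈ 0.2750.


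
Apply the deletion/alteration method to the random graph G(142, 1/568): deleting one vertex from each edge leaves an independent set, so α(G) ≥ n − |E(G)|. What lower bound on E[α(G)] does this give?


E[|E(G)|] = C(142, 2)·p = 10011 · (1/568) = 141/8.
E[α(G)] ≥ n − E[|E(G)|] = 142 − 141/8 = 995/8.
Numerically: ≈ 124.375000.
(This is only a lower bound; the true E[α(G)] may be larger.)

E[α(G)] ≥ 995/8 ≈ 124.375000.


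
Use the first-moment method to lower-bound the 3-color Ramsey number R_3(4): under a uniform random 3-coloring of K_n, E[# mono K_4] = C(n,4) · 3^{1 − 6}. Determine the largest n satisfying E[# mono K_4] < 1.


We need C(n, 4) · 3^{1 − 6} < 1, i.e. C(n, 4) < 3^{6 − 1} = 243.
Check values of n near the boundary:
  n = 8: C(8, 4) = 70; 70 < 243? YES
  n = 9: C(9, 4) = 126; 126 < 243? YES
  n = 10: C(10, 4) = 210; 210 < 243? YES
  n = 11: C(11, 4) = 330; 330 < 243? NO
The largest n with C(n, 4) < 243 is n = 10 (where E[X] = 70/81 ≈ 0.864). Hence R_3(4) > 10, i.e. R_3(4) ≥ 11.

Largest n = 10; hence R_3(4) > 10.


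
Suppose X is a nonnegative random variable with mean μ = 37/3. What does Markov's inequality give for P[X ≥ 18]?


μ = E[X] = 37/3, a = 18.
Markov: P[X ≥ 18] ≤ μ/a = (37/3)/18 = 37/54.
Numerically: ≈ 0.68519.
(Since a = 18 > μ = 12.33333, the bound 37/54 is < 1 and informative.)

P[X ≥ 18] ≤ 37/54 ≈ 0.68519.


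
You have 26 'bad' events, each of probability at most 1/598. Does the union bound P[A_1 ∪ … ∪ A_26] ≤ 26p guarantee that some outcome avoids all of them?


Union bound: P[∪_{i=1}^{26} A_i] ≤ Σ_i P[A_i] ≤ 26·p = 26·(1/598) = 1/23.
Numerically: 1/23 ≈ 0.043478.
Is 1/23 < 1? YES.
Since P[∪ A_i] ≤ 1/23 < 1, the complement has P[∩ A_i^c] ≥ 1 − 1/23 = 22/23 > 0, so some outcome avoids every A_i.

26·p = 1/23 ≈ 0.043478; existence CERTIFIED by the union bound.


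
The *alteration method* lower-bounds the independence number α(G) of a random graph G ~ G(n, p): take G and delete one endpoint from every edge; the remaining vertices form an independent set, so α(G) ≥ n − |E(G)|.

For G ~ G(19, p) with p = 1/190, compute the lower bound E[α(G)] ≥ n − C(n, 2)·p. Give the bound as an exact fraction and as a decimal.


E[|E(G)|] = C(19, 2)·p = 171 · (1/190) = 9/10.
E[α(G)] ≥ n − E[|E(G)|] = 19 − 9/10 = 181/10.
Numerically: ≈ 18.100.
(This is only a lower bound; the true E[α(G)] may be larger.)

E[α(G)] ≥ 181/10 ≈ 18.100.


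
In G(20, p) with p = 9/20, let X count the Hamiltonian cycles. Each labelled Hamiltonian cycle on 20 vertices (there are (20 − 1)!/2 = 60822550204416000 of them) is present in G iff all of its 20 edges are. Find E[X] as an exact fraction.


K_20 has (20 − 1)!/2 = 60822550204416000 labelled Hamiltonian cycles.
For each such Hamiltonian cycle H, let X_H = 1 if all 20 edges of H are present in G. Then P[X_H = 1] = p^{20} = (9/20)^{20} = 12157665459056928801/104857600000000000000000000.
By linearity: E[X] = Σ_H E[X_H] = 60822550204416000 · p^{20} = 60822550204416000 · 12157665459056928801/104857600000000000000000000 = 180532279724605553545860280221/25600000000000000000.
Numerically: E[X] ≈ 7.052e+09.

E[X] = 60822550204416000 · (9/20)^{20} = 180532279724605553545860280221/25600000000000000000 ≈ 7.052e+09.


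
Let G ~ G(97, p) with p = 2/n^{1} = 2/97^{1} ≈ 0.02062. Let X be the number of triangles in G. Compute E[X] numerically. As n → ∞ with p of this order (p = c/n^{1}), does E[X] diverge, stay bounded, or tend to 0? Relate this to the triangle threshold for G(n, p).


Number of potential triangles: C(97, 3) = 147440.
Each occurs with probability p³ ≈ (0.02062)³ ≈ 8.765461e-06.
By linearity: E[X] = C(97, 3)·p³ ≈ 147440 · 8.765461e-06 ≈ 1.2924.
Here α = 1, so p = 2/n is exactly at the triangle threshold p ~ 1/n. Asymptotically E[X] → c³/6 = 2³/6 = 4/3 ≈ 1.3333, a bounded constant. In this regime the triangle count is asymptotically Poisson(c³/6).

E[X] ≈ 1.2924; in regime p = Θ(1/n^{1}) E[X] stays bounded (at the triangle threshold p ~ 1/n).


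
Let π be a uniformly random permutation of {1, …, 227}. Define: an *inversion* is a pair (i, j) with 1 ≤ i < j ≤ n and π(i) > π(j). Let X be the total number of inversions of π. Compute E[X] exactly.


Write X = Σ X_I over the C(227, 2) = 25651 pairs i < j, with X_I the indicator of one inversion.
There are 25651 indicators.
For each fixed pair i < j, the values π(i) and π(j) are two distinct elements of {1, …, 227} in uniformly random order; by symmetry P[π(i) > π(j)] = 1/2.
By linearity: E[X] = 25651 · (1/2) = C(227, 2) · (1/2) = 25651/2 = 25651/2 ≈ 12825.500000.

E[X] = 25651/2 = 12825.500000.


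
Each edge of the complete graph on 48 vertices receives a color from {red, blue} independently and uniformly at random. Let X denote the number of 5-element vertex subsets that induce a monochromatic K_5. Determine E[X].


Let X = Σ_S X_S over the C(48, 5) = 1712304 subsets S of size 5, where X_S = 1 if the K_5 on S is monochromatic.
For a fixed S, the K_5 on S has C(5, 2) = 10 edges. P[all 10 edges red] = (1/2)^10, and likewise for blue, so P[monochromatic] = 2·(1/2)^10 = 2^{1 − 10} = 1/512.
By linearity: E[X] = C(48, 5) · 2^{1 − 10} = 1712304 · 1/512 = 107019/32.
Numerically: E[X] ≈ 3344.34375.

E[X] = C(48,5)·2^(1−C(5,2)) = 107019/32 ≈ 3344.34375.


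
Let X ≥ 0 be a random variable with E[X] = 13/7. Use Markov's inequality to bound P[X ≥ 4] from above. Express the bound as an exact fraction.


μ = E[X] = 13/7, a = 4.
Markov: P[X ≥ 4] ≤ μ/a = (13/7)/4 = 13/28.
Numerically: ≈ 0.464286.
(Since a = 4 > μ = 1.857143, the bound 13/28 is < 1 and informative.)

P[X ≥ 4] ≤ 13/28 ≈ 0.464286.


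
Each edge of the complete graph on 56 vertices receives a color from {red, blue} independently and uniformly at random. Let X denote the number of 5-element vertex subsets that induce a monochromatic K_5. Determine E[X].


Let X = Σ_S X_S over the C(56, 5) = 3819816 subsets S of size 5, where X_S = 1 if the K_5 on S is monochromatic.
For a fixed S, the K_5 on S has C(5, 2) = 10 edges. P[all 10 edges red] = (1/2)^10, and likewise for blue, so P[monochromatic] = 2·(1/2)^10 = 2^{1 − 10} = 1/512.
By linearity: E[X] = C(56, 5) · 2^{1 − 10} = 3819816 · 1/512 = 477477/64.
Numerically: E[X] ≈ 7460.5781.

E[X] = C(56,5)·2^(1−C(5,2)) = 477477/64 ≈ 7460.5781.


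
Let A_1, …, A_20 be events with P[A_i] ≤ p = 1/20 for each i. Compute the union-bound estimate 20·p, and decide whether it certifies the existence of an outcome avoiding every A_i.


Union bound: P[∪_{i=1}^{20} A_i] ≤ Σ_i P[A_i] ≤ 20·p = 20·(1/20) = 1.
Numerically: 1 ≈ 1.000000.
Is 1 < 1? NO.
Since the bound 1 is ≥ 1, the union bound is uninformative here; it does NOT by itself certify existence.

20·p = 1 ≈ 1.000000; existence NOT certified by the union bound.


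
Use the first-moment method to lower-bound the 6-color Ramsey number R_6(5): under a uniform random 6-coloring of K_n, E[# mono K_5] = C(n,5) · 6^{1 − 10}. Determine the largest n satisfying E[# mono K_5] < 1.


We need C(n, 5) · 6^{1 − 10} < 1, i.e. C(n, 5) < 6^{10 − 1} = 10077696.
Check values of n near the boundary:
  n = 66: C(66, 5) = 8936928; 8936928 < 10077696? YES
  n = 67: C(67, 5) = 9657648; 9657648 < 10077696? YES
  n = 68: C(68, 5) = 10424128; 10424128 < 10077696? NO
  n = 69: C(69, 5) = 11238513; 11238513 < 10077696? NO
  n = 70: C(70, 5) = 12103014; 12103014 < 10077696? NO
The largest n with C(n, 5) < 10077696 is n = 67 (where E[X] = 67067/69984 ≈ 0.9583). Hence R_6(5) > 67, i.e. R_6(5) ≥ 68.

Largest n = 67; hence R_6(5) > 67.


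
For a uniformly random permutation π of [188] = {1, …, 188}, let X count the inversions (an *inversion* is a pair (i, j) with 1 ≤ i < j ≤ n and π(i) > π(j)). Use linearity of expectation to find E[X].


Write X = Σ X_I over the C(188, 2) = 17578 pairs i < j, with X_I the indicator of one inversion.
There are 17578 indicators.
For each fixed pair i < j, the values π(i) and π(j) are two distinct elements of {1, …, 188} in uniformly random order; by symmetry P[π(i) > π(j)] = 1/2.
By linearity: E[X] = 17578 · (1/2) = C(188, 2) · (1/2) = 17578/2 = 8789 ≈ 8789.000.

E[X] = 8789 = 8789.000.


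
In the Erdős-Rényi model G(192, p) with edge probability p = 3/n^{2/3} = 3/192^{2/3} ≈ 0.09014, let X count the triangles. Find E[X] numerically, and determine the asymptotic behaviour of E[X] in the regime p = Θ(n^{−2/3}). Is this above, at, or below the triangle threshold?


Number of potential triangles: C(192, 3) = 1161280.
Each occurs with probability p³ ≈ (0.09014)³ ≈ 7.324219e-04.
By linearity: E[X] = C(192, 3)·p³ ≈ 1161280 · 7.324219e-04 ≈ 850.5469.
Since α = 2/3 < 1, p = c/n^{2/3} ≫ 1/n is above the triangle threshold p ~ 1/n. Asymptotically E[X] ~ (c³/6)·n^{3(1−α)} = (3³/6)·n^{1} → ∞; triangles are abundant w.h.p.

E[X] ≈ 850.5469; in regime p = Θ(1/n^{2/3}) E[X] diverges (above the triangle threshold p ~ 1/n).


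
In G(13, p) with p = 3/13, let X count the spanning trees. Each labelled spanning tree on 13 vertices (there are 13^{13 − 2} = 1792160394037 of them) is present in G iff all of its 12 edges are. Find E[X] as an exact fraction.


K_13 has 13^{13 − 2} = 1792160394037 labelled spanning trees.
For each such spanning tree H, let X_H = 1 if all 12 edges of H are present in G. Then P[X_H = 1] = p^{12} = (3/13)^{12} = 531441/23298085122481.
By linearity of expectation: E[X] = Σ_H E[X_H] = 1792160394037 · p^{12} = 1792160394037 · 531441/23298085122481 = 531441/13.
Numerically: E[X] ≈ 4.09e+04.

E[X] = 1792160394037 · (3/13)^{12} = 531441/13 ≈ 4.09e+04.


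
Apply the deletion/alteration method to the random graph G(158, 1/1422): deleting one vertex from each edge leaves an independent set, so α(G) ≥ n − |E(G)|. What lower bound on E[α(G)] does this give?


E[|E(G)|] = C(158, 2)·p = 12403 · (1/1422) = 157/18.
E[α(G)] ≥ n − E[|E(G)|] = 158 − 157/18 = 2687/18.
Numerically: ≈ 149.278.
(This is only a lower bound; the true E[α(G)] may be larger.)

E[α(G)] ≥ 2687/18 ≈ 149.278.


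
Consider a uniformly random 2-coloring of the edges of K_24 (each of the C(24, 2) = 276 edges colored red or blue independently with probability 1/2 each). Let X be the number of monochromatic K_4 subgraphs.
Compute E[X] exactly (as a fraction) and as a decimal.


Let X = Σ_S X_S over the C(24, 4) = 10626 subsets S of size 4, where X_S = 1 if the K_4 on S is monochromatic.
For a fixed S, the K_4 on S has C(4, 2) = 6 edges. P[all 6 edges red] = (1/2)^6, and likewise for blue, so P[monochromatic] = 2·(1/2)^6 = 2^{1 − 6} = 1/32.
By linearity of expectation: E[X] = C(24, 4) · 2^{1 − 6} = 10626 · 1/32 = 5313/16.
Numerically: E[X] ≈ 332.06250.

E[X] = C(24,4)·2^(1−C(4,2)) = 5313/16 ≈ 332.06250.


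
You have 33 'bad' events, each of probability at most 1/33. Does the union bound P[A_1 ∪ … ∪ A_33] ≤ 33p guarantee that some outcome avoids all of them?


Union bound: P[∪_{i=1}^{33} A_i] ≤ Σ_i P[A_i] ≤ 33·p = 33·(1/33) = 1.
Numerically: 1 ≈ 1.00000.
Is 1 < 1? NO.
Since the bound 1 is ≥ 1, the union bound is uninformative here; it does NOT by itself certify existence.

33·p = 1 ≈ 1.00000; existence NOT certified by the union bound.


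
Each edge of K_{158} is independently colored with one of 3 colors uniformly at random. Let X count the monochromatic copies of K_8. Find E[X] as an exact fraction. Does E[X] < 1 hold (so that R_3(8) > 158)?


E[X] = C(158, 8) · 3^{1 − 28} = 8044984271181 · 3^{−27} = 8044984271181/7625597484987.
As a reduced fraction: E[X] = 2681661423727/2541865828329 ≈ 1.055.
Is E[X] < 1? NO.
Since E[X] ≥ 1, the first-moment bound is inconclusive at n = 158; it does NOT by itself certify R_3(8) > 158.

E[X] = 2681661423727/2541865828329 ≈ 1.055; E[X] ≥ 1; first-moment method inconclusive here.


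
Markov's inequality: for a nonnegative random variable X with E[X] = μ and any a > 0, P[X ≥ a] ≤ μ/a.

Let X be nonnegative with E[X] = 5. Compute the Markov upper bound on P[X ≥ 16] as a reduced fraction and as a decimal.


μ = E[X] = 5, a = 16.
Markov: P[X ≥ 16] ≤ μ/a = (5)/16 = 5/16.
Numerically: ≈ 0.312.
(Since a = 16 > μ = 5.000, the bound 5/16 is < 1 and informative.)

P[X ≥ 16] ≤ 5/16 ≈ 0.312.


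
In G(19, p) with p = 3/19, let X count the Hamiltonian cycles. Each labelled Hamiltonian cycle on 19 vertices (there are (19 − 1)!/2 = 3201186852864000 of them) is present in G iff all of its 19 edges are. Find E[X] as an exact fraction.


K_19 has (19 − 1)!/2 = 3201186852864000 labelled Hamiltonian cycles.
For each such Hamiltonian cycle H, let X_H = 1 if all 19 edges of H are present in G. Then P[X_H = 1] = p^{19} = (3/19)^{19} = 1162261467/1978419655660313589123979.
Summing the indicators: E[X] = Σ_H E[X_H] = 3201186852864000 · p^{19} = 3201186852864000 · 1162261467/1978419655660313589123979 = 3720616127750825791488000/1978419655660313589123979.
Numerically: E[X] ≈ 1.88.

E[X] = 3201186852864000 · (3/19)^{19} = 3720616127750825791488000/1978419655660313589123979 ≈ 1.88.


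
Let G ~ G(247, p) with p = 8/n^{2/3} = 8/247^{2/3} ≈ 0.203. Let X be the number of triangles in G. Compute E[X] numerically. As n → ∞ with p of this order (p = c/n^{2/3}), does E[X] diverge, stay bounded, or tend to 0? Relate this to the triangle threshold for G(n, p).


Number of potential triangles: C(247, 3) = 2481115.
Each occurs with probability p³ ≈ (0.203)³ ≈ 8.39220e-03.
By linearity: E[X] = C(247, 3)·p³ ≈ 2481115 · 8.39220e-03 ≈ 20822.024.
Since α = 2/3 < 1, p = c/n^{2/3} ≫ 1/n is above the triangle threshold p ~ 1/n. Asymptotically E[X] ~ (c³/6)·n^{3(1−α)} = (8³/6)·n^{1} → ∞; triangles are abundant w.h.p.

E[X] ≈ 20822.024; in regime p = Θ(1/n^{2/3}) E[X] diverges (above the triangle threshold p ~ 1/n).


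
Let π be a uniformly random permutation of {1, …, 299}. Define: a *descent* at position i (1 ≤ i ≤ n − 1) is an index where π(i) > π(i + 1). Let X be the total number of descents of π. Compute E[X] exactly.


Write X = Σ X_I over i = 1, …, 298, with X_I the indicator of one descent.
There are 298 indicators.
For each fixed i, the pair (π(i), π(i+1)) is a uniformly random ordered pair of distinct values from {1, …, 299}; by symmetry P[π(i) > π(i+1)] = 1/2.
By linearity: E[X] = 298 · (1/2) = (299 − 1) · (1/2) = 149 ≈ 149.000000.

E[X] = 149 = 149.000000.


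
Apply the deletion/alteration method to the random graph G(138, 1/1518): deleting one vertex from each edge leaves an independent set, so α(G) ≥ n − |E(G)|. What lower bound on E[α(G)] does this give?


E[|E(G)|] = C(138, 2)·p = 9453 · (1/1518) = 137/22.
E[α(G)] ≥ n − E[|E(G)|] = 138 − 137/22 = 2899/22.
Numerically: ≈ 131.77273.
(This is only a lower bound; the true E[α(G)] may be larger.)

E[α(G)] ≥ 2899/22 ≈ 131.77273.


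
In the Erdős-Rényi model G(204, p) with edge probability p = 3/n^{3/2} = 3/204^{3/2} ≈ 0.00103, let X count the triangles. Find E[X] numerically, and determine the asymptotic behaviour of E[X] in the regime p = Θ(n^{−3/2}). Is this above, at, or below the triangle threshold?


Number of potential triangles: C(204, 3) = 1394204.
Each occurs with probability p³ ≈ (0.00103)³ ≈ 1.091511e-09.
By linearity: E[X] = C(204, 3)·p³ ≈ 1394204 · 1.091511e-09 ≈ 0.0015.
Since α = 3/2 > 1, p = c/n^{3/2} = o(1/n) is below the triangle threshold p ~ 1/n. Asymptotically E[X] ~ (c³/6)·n^{3(1−α)} = (3³/6)·n^{-1.5} → 0, so by Markov's inequality G has no triangles w.h.p.

E[X] ≈ 0.0015; in regime p = Θ(1/n^{3/2}) E[X] tends to 0 (below the triangle threshold p ~ 1/n).


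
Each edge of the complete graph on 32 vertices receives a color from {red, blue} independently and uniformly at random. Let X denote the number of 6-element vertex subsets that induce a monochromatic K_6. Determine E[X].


Let X = Σ_S X_S over the C(32, 6) = 906192 subsets S of size 6, where X_S = 1 if the K_6 on S is monochromatic.
For a fixed S, the K_6 on S has C(6, 2) = 15 edges. P[all 15 edges red] = (1/2)^15, and likewise for blue, so P[monochromatic] = 2·(1/2)^15 = 2^{1 − 15} = 1/16384.
By linearity of expectation: E[X] = C(32, 6) · 2^{1 − 15} = 906192 · 1/16384 = 56637/1024.
Numerically: E[X] ≈ 55.30957.

E[X] = C(32,6)·2^(1−C(6,2)) = 56637/1024 ≈ 55.30957.


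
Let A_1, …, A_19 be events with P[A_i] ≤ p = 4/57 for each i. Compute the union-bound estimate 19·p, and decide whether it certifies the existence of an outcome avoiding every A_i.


Union bound: P[∪_{i=1}^{19} A_i] ≤ Σ_i P[A_i] ≤ 19·p = 19·(4/57) = 4/3.
Numerically: 4/3 ≈ 1.3333333.
Is 4/3 < 1? NO.
Since the bound 4/3 is ≥ 1, the union bound is uninformative here; it does NOT by itself certify existence.

19·p = 4/3 ≈ 1.3333333; existence NOT certified by the union bound.


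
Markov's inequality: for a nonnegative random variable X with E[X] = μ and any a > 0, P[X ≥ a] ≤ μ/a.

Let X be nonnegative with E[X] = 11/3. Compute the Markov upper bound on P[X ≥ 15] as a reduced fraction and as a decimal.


μ = E[X] = 11/3, a = 15.
Markov: P[X ≥ 15] ≤ μ/a = (11/3)/15 = 11/45.
Numerically: ≈ 0.24444.
(Since a = 15 > μ = 3.66667, the bound 11/45 is < 1 and informative.)

P[X ≥ 15] ≤ 11/45 ≈ 0.24444.


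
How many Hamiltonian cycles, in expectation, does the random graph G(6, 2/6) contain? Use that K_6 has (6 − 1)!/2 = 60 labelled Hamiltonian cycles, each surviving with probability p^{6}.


K_6 has (6 − 1)!/2 = 60 labelled Hamiltonian cycles.
For each such Hamiltonian cycle H, let X_H = 1 if all 6 edges of H are present in G. Then P[X_H = 1] = p^{6} = (1/3)^{6} = 1/729.
By linearity of expectation: E[X] = Σ_H E[X_H] = 60 · p^{6} = 60 · 1/729 = 20/243.
Numerically: E[X] ≈ 0.082305.

E[X] = 60 · (1/3)^{6} = 20/243 ≈ 0.082305.


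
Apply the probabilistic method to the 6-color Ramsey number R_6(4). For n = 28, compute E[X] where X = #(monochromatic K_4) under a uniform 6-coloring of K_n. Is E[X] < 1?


E[X] = C(28, 4) · 6^{1 − 6} = 20475 · 6^{−5} = 20475/7776.
As a reduced fraction: E[X] = 2275/864 ≈ 2.63310.
Is E[X] < 1? NO.
Since E[X] ≥ 1, the first-moment bound is inconclusive at n = 28; it does NOT by itself certify R_6(4) > 28.

E[X] = 2275/864 ≈ 2.63310; E[X] ≥ 1; first-moment method inconclusive here.


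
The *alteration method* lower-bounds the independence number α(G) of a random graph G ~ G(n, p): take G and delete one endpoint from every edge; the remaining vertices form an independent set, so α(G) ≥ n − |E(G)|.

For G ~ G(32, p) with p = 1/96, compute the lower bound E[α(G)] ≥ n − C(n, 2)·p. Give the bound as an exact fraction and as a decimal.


E[|E(G)|] = C(32, 2)·p = 496 · (1/96) = 31/6.
E[α(G)] ≥ n − E[|E(G)|] = 32 − 31/6 = 161/6.
Numerically: ≈ 26.833.
(This is only a lower bound; the true E[α(G)] may be larger.)

E[α(G)] ≥ 161/6 ≈ 26.833.


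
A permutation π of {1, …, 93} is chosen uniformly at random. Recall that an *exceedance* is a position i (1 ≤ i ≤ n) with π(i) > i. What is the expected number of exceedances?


Write X = Σ_{i=1}^{93} X_i, where X_i = 1_{π(i) > i}.
For each fixed i, π(i) is uniform over {1, …, 93} (marginal of a uniform permutation), so P[π(i) > i] = (n − i)/n. Summing: Σ_{i=1}^{93} (n − i)/n = (0 + 1 + … + 92)/93 = 93(93 − 1)/(2·93) = (93 − 1)/2.
Hence E[X] = Σ_{i=1}^{93} (93 − i)/93 = 46 ≈ 46.000.

E[X] = 46 = 46.000.


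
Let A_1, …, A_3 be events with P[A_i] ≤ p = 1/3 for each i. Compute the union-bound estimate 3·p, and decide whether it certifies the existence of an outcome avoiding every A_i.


Union bound: P[∪_{i=1}^{3} A_i] ≤ Σ_i P[A_i] ≤ 3·p = 3·(1/3) = 1.
Numerically: 1 ≈ 1.00000.
Is 1 < 1? NO.
Since the bound 1 is ≥ 1, the union bound is uninformative here; it does NOT by itself certify existence.

3·p = 1 ≈ 1.00000; existence NOT certified by the union bound.


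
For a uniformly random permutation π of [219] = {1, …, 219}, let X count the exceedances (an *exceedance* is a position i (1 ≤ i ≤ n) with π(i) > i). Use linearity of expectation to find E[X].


Write X = Σ_{i=1}^{219} X_i, where X_i = 1_{π(i) > i}.
For each fixed i, π(i) is uniform over {1, …, 219} (marginal of a uniform permutation), so P[π(i) > i] = (n − i)/n. Summing: Σ_{i=1}^{219} (n − i)/n = (0 + 1 + … + 218)/219 = 219(219 − 1)/(2·219) = (219 − 1)/2.
Hence E[X] = Σ_{i=1}^{219} (219 − i)/219 = 109 ≈ 109.0000.

E[X] = 109 = 109.0000.


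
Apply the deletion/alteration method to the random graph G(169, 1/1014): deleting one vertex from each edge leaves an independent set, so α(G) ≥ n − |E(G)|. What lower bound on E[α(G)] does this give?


E[|E(G)|] = C(169, 2)·p = 14196 · (1/1014) = 14.
E[α(G)] ≥ n − E[|E(G)|] = 169 − 14 = 155.
Numerically: ≈ 155.000000.
(This is only a lower bound; the true E[α(G)] may be larger.)

E[α(G)] ≥ 155 ≈ 155.000000.


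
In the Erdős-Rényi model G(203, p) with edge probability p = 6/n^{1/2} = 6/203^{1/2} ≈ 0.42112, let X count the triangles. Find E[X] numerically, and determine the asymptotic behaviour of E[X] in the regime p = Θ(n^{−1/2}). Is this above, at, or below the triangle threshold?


Number of potential triangles: C(203, 3) = 1373701.
Each occurs with probability p³ ≈ (0.42112)³ ≈ 7.4680926e-02.
By linearity: E[X] = C(203, 3)·p³ ≈ 1373701 · 7.4680926e-02 ≈ 102589.26272.
Since α = 1/2 < 1, p = c/n^{1/2} ≫ 1/n is above the triangle threshold p ~ 1/n. Asymptotically E[X] ~ (c³/6)·n^{3(1−α)} = (6³/6)·n^{1.5} → ∞; triangles are abundant w.h.p.

E[X] ≈ 102589.26272; in regime p = Θ(1/n^{1/2}) E[X] diverges (above the triangle threshold p ~ 1/n).


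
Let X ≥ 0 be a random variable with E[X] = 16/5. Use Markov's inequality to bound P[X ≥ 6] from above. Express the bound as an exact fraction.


μ = E[X] = 16/5, a = 6.
Markov: P[X ≥ 6] ≤ μ/a = (16/5)/6 = 8/15.
Numerically: ≈ 0.533.
(Since a = 6 > μ = 3.200, the bound 8/15 is < 1 and informative.)

P[X ≥ 6] ≤ 8/15 ≈ 0.533.


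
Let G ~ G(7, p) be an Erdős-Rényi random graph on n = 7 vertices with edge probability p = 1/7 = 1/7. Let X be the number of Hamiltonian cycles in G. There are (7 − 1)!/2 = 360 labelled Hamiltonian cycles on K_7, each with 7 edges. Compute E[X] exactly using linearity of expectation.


K_7 has (7 − 1)!/2 = 360 labelled Hamiltonian cycles.
For each such Hamiltonian cycle H, let X_H = 1 if all 7 edges of H are present in G. Then P[X_H = 1] = p^{7} = (1/7)^{7} = 1/823543.
By linearity of expectation: E[X] = Σ_H E[X_H] = 360 · p^{7} = 360 · 1/823543 = 360/823543.
Numerically: E[X] ≈ 0.00043714.

E[X] = 360 · (1/7)^{7} = 360/823543 ≈ 0.00043714.


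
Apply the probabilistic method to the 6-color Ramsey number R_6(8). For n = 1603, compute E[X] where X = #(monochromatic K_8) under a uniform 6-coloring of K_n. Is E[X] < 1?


E[X] = C(1603, 8) · 6^{1 − 28} = 1062551202482611197720 · 6^{−27} = 1062551202482611197720/1023490369077469249536.
As a reduced fraction: E[X] = 14757655590036266635/14215144014964850688 ≈ 1.038.
Is E[X] < 1? NO.
Since E[X] ≥ 1, the first-moment bound is inconclusive at n = 1603; it does NOT by itself certify R_6(8) > 1603.

E[X] = 14757655590036266635/14215144014964850688 ≈ 1.038; E[X] ≥ 1; first-moment method inconclusive here.


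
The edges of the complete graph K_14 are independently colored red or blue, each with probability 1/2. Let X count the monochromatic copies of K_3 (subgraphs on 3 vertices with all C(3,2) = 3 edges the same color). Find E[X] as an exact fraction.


Let X = Σ_S X_S over the C(14, 3) = 364 subsets S of size 3, where X_S = 1 if the K_3 on S is monochromatic.
For a fixed S, the K_3 on S has C(3, 2) = 3 edges. P[all 3 edges red] = (1/2)^3, and likewise for blue, so P[monochromatic] = 2·(1/2)^3 = 2^{1 − 3} = 1/4.
Summing: E[X] = C(14, 3) · 2^{1 − 3} = 364 · 1/4 = 91.
Numerically: E[X] ≈ 91.0000.

E[X] = C(14,3)·2^(1−C(3,2)) = 91 ≈ 91.0000.


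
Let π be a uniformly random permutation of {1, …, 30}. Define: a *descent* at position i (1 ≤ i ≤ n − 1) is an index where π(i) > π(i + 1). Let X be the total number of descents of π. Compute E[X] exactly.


Write X = Σ X_I over i = 1, …, 29, with X_I the indicator of one descent.
There are 29 indicators.
For each fixed i, the pair (π(i), π(i+1)) is a uniformly random ordered pair of distinct values from {1, …, 30}; by symmetry P[π(i) > π(i+1)] = 1/2.
By linearity: E[X] = 29 · (1/2) = (30 − 1) · (1/2) = 29/2 ≈ 14.500000.

E[X] = 29/2 = 14.500000.


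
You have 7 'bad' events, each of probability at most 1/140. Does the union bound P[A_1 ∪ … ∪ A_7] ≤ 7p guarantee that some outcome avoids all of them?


Union bound: P[∪_{i=1}^{7} A_i] ≤ Σ_i P[A_i] ≤ 7·p = 7·(1/140) = 1/20.
Numerically: 1/20 ≈ 0.0500000.
Is 1/20 < 1? YES.
Since P[∪ A_i] ≤ 1/20 < 1, the complement has P[∩ A_i^c] ≥ 1 − 1/20 = 19/20 > 0, so some outcome avoids every A_i.

7·p = 1/20 ≈ 0.0500000; existence CERTIFIED by the union bound.


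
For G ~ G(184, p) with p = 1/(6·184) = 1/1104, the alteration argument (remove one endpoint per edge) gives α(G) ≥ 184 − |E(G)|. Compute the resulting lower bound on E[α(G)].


E[|E(G)|] = C(184, 2)·p = 16836 · (1/1104) = 61/4.
E[α(G)] ≥ n − E[|E(G)|] = 184 − 61/4 = 675/4.
Numerically: ≈ 168.750.
(This is only a lower bound; the true E[α(G)] may be larger.)

E[α(G)] ≥ 675/4 ≈ 168.750.


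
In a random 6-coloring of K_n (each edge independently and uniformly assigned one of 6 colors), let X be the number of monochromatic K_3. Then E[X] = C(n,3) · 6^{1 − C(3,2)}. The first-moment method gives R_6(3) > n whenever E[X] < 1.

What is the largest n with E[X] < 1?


We need C(n, 3) · 6^{1 − 3} < 1, i.e. C(n, 3) < 6^{3 − 1} = 36.
Check values of n near the boundary:
  n = 4: C(4, 3) = 4; 4 < 36? YES
  n = 5: C(5, 3) = 10; 10 < 36? YES
  n = 6: C(6, 3) = 20; 20 < 36? YES
  n = 7: C(7, 3) = 35; 35 < 36? YES
  n = 8: C(8, 3) = 56; 56 < 36? NO
  n = 9: C(9, 3) = 84; 84 < 36? NO
  n = 10: C(10, 3) = 120; 120 < 36? NO
The largest n with C(n, 3) < 36 is n = 7 (where E[X] = 35/36 ≈ 0.9722). Hence R_6(3) > 7, i.e. R_6(3) ≥ 8.

Largest n = 7; hence R_6(3) > 7.


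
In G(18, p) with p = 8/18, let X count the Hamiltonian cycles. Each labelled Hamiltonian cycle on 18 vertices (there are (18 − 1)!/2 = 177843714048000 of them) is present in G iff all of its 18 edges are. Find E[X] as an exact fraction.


K_18 has (18 − 1)!/2 = 177843714048000 labelled Hamiltonian cycles.
For each such Hamiltonian cycle H, let X_H = 1 if all 18 edges of H are present in G. Then P[X_H = 1] = p^{18} = (4/9)^{18} = 68719476736/150094635296999121.
By linearity of expectation: E[X] = Σ_H E[X_H] = 177843714048000 · p^{18} = 177843714048000 · 68719476736/150094635296999121 = 16764508875398316032000/205891132094649.
Numerically: E[X] ≈ 8.1424e+07.

E[X] = 177843714048000 · (4/9)^{18} = 16764508875398316032000/205891132094649 ≈ 8.1424e+07.
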